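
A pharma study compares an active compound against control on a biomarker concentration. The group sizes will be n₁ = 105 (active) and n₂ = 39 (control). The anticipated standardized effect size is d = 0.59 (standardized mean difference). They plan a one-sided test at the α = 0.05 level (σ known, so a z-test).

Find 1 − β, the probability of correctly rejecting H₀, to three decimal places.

Noncentrality parameter: δ = d / √(1/n₁ + 1/n₂) = 0.59 / √(1/105 + 1/39) = 3.1463
One-sided α = 0.05 → critical value z_{0.05} = 1.645.
Power = Φ(δ − 1.645) = Φ(1.501) = 0.9334.

Power ≈ 0.933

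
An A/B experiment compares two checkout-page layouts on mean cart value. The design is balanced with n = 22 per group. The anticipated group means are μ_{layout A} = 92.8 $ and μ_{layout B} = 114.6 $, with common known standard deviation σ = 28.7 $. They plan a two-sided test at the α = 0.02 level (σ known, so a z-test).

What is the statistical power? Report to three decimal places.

Power ≈ 0.576

Standardized effect: d = |μ_{layout A} − μ_{layout B}| / σ = |92.8 − 114.6| / 28.7 = 0.7596
Noncentrality parameter: δ = d·√(n/2) = 0.7596 × √(22/2) = 2.5192
Two-sided α = 0.02 → critical value z_{0.01} = 2.326.
Power = Φ(δ − 2.326) + Φ(−δ − 2.326) = Φ(0.193) + Φ(-4.846) = 0.5765 + 0.0000 = 0.5765.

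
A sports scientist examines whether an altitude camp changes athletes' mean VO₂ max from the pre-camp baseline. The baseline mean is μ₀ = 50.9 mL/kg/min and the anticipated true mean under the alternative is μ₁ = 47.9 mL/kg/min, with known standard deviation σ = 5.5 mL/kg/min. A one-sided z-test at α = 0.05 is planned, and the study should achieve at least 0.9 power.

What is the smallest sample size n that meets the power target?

Standardized effect: d = |μ₁ − μ₀| / σ = |47.9 − 50.9| / 5.5 = 0.5455
Set Φ(δ − 1.645) = 0.9; then δ − 1.645 = Φ⁻¹(0.9) = 1.282, giving δ = 2.926.
δ = d·√n ⇒ n = (δ/d)² = (2.926 / 0.5455)² = 28.78.
Rounding up, n = 29.

n = 29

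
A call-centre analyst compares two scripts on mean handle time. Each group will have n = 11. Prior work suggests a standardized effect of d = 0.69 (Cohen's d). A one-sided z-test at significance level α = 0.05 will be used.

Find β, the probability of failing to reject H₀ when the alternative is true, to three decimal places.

Noncentrality parameter: δ = d·√(n/2) = 0.69 × √(11/2) = 1.6182
Critical value for a one-sided test at α = 0.05: z_α = 1.645.
Power = Φ(δ − 1.645) = Φ(-0.027) = 0.4894.
Type II error: β = 1 − power = 1 − 0.4894 = 0.5106.

β ≈ 0.511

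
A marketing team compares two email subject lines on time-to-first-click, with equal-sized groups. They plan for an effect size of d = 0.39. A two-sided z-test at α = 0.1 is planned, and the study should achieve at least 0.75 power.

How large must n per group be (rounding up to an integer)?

n = 71 per group

Set Φ(δ − 1.645) = 0.75; then δ − 1.645 = Φ⁻¹(0.75) = 0.674, giving δ = 2.319.
(The Φ(−δ − z_{α/2}) term is vanishingly small for δ > 0 and is dropped in the standard sample-size formula.)
δ = d·√(n/2) ⇒ n = 2(δ/d)² = 2 × (2.319 / 0.39)² = 70.73.
Rounding up, n = 71 per group.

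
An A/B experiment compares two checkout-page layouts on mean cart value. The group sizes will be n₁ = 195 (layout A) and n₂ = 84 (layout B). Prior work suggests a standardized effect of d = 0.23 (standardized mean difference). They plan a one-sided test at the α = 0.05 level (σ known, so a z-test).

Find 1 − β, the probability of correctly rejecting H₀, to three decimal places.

Noncentrality parameter: δ = d / √(1/n₁ + 1/n₂) = 0.23 / √(1/195 + 1/84) = 1.7623
One-sided α = 0.05 → critical value z_{0.05} = 1.645.
Power = Φ(δ − 1.645) = Φ(0.117) = 0.5468.

Power ≈ 0.547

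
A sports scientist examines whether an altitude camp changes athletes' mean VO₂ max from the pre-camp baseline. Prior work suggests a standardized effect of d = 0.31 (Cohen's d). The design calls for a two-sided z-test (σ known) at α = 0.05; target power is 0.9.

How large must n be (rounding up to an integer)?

Set Φ(δ − 1.960) = 0.9; then δ − 1.960 = Φ⁻¹(0.9) = 1.282, giving δ = 3.242.
(Ignoring the negligible lower-tail rejection probability gives the usual closed-form inversion.)
δ = d·√n ⇒ n = (δ/d)² = (3.242 / 0.31)² = 109.34.
Round up to the next whole unit.

n = 110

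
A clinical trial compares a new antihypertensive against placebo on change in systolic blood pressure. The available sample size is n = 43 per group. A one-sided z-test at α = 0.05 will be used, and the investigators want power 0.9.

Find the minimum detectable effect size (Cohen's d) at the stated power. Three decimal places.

Need Φ(δ − 1.645) = 0.9, so δ = 1.645 + 1.282 = 2.926.
δ = d·√(n/2) ⇒ d = δ/√(n/2) = 2.926/√(43/2) = 0.6311.

d ≈ 0.631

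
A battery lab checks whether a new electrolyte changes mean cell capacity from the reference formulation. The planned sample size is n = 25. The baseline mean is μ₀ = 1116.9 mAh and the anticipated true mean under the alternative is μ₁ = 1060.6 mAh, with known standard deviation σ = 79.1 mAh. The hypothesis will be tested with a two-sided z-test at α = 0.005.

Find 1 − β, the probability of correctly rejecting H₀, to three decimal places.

Standardized effect: d = |μ₁ − μ₀| / σ = |1060.6 − 1116.9| / 79.1 = 0.7118
Noncentrality parameter: δ = d·√n = 0.7118 × √25 = 3.5588
Critical value for a two-sided test at α = 0.005: z_{α/2} = 2.807.
Power = Φ(δ − 2.807) + Φ(−δ − 2.807) = Φ(0.752) + Φ(-6.366) = 0.7739 + 0.0000 = 0.7739.

Power ≈ 0.774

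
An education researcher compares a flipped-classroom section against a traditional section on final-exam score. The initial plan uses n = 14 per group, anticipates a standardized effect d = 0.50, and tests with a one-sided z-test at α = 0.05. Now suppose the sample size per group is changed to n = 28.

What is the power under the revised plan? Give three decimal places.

With n = 28 per group: δ = d·√(n/2) = 0.50 × √(28/2) = 1.8708. Critical value z_{0.05} = 1.645.
Revised power = Φ(δ − 1.645) = Φ(0.226) = 0.5894.

Power ≈ 0.589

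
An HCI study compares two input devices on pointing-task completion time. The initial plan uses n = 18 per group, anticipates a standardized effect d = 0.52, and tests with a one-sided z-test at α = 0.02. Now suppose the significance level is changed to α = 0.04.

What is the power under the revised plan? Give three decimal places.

Power ≈ 0.424

δ = d·√(n/2) = 0.52 × √(18/2) = 1.5600 (unchanged). New critical value: z_{0.04} = 1.751.
Revised power = Φ(δ − 1.751) = Φ(-0.191) = 0.4244.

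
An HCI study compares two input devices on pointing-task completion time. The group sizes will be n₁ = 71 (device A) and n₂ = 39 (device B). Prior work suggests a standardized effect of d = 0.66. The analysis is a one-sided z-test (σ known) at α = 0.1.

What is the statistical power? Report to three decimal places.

Noncentrality parameter: δ = d / √(1/n₁ + 1/n₂) = 0.66 / √(1/71 + 1/39) = 3.3114
One-sided α = 0.1 → critical value z_{0.1} = 1.282.
Power = P(Z > 1.282 − δ) = Φ(2.030) = 0.9788.

Power ≈ 0.979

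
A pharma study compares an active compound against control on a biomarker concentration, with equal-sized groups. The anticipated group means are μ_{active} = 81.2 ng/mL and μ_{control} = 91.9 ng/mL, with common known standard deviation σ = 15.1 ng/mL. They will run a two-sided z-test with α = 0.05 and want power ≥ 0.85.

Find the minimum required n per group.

n = 36 per group

Standardized effect: d = |μ_{active} − μ_{control}| / σ = |81.2 − 91.9| / 15.1 = 0.7086
Set Φ(δ − 1.960) = 0.85; then δ − 1.960 = Φ⁻¹(0.85) = 1.036, giving δ = 2.996.
(Ignoring the negligible lower-tail rejection probability gives the usual closed-form inversion.)
δ = d·√(n/2) ⇒ n = 2(δ/d)² = 2 × (2.996 / 0.7086)² = 35.76.
Round up to the next whole unit.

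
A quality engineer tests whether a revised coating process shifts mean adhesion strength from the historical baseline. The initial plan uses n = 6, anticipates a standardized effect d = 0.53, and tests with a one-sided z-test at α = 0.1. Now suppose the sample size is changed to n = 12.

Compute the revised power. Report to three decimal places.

With n = 12: δ = d·√n = 0.53 × √12 = 1.8360. Critical value z_{0.1} = 1.282.
Revised power = P(Z > 1.282 − δ) = Φ(0.554) = 0.7104.

Power ≈ 0.710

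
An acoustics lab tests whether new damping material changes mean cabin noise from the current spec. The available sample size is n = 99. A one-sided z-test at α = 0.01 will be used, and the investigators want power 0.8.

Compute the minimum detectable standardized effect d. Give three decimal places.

Need Φ(δ − 2.326) = 0.8, so δ = 2.326 + 0.842 = 3.168.
δ = d·√n ⇒ d = δ/√n = 3.168/√99 = 0.3184.

d ≈ 0.318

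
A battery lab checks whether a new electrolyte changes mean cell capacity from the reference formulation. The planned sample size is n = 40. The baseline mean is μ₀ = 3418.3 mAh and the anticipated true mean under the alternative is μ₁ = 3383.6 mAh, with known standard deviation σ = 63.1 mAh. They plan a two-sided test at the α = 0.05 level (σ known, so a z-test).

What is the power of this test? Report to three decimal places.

Power ≈ 0.935

Standardized effect: d = |μ₁ − μ₀| / σ = |3383.6 − 3418.3| / 63.1 = 0.5499
Noncentrality parameter: δ = d·√n = 0.5499 × √40 = 3.4780
Critical value for a two-sided test at α = 0.05: z_{α/2} = 1.960.
Power = Φ(δ − 1.960) + Φ(−δ − 1.960) = Φ(1.518) + Φ(-5.438) = 0.9355 + 0.0000 = 0.9355.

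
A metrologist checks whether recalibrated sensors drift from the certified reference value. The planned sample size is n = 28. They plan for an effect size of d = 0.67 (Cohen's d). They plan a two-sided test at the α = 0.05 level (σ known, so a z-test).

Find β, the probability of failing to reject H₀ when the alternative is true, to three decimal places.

β ≈ 0.056

Noncentrality parameter: λ = d·√n = 0.67 × √28 = 3.5453
Two-sided α = 0.05 → critical value z_{0.025} = 1.960.
Power = Φ(λ − 1.960) + Φ(−λ − 1.960) = Φ(1.585) + Φ(-5.505) = 0.9436 + 0.0000 = 0.9436.
Type II error: β = 1 − power = 1 − 0.9436 = 0.0564.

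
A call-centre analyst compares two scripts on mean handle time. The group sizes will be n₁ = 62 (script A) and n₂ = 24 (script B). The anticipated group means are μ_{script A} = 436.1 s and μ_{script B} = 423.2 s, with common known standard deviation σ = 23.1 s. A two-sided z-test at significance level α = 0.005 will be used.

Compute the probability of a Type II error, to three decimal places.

β ≈ 0.686

Standardized effect: d = |μ_{script A} − μ_{script B}| / σ = |436.1 − 423.2| / 23.1 = 0.5584
Noncentrality parameter: δ = d / √(1/n₁ + 1/n₂) = 0.5584 / √(1/62 + 1/24) = 2.3229
Two-sided α = 0.005 → critical value z_{0.0025} = 2.807.
Power = Φ(δ − 2.807) + Φ(−δ − 2.807) = Φ(-0.484) + Φ(-5.130) = 0.3141 + 0.0000 = 0.3141.
Type II error: β = 1 − power = 1 − 0.3141 = 0.6859.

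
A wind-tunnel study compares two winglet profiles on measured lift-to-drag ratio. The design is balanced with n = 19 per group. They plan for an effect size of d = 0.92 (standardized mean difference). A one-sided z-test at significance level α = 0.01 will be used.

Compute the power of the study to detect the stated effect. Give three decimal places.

Noncentrality parameter: δ = d·√(n/2) = 0.92 × √(19/2) = 2.8356
Critical value for a one-sided test at α = 0.01: z_α = 2.326.
Power = P(Z > 2.326 − δ) = Φ(0.509) = 0.6947.

Power ≈ 0.695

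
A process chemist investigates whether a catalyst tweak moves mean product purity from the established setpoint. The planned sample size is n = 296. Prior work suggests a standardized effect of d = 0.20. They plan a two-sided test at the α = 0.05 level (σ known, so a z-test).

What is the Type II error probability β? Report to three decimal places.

Noncentrality parameter: δ = d·√n = 0.20 × √296 = 3.4409
Critical value for a two-sided test at α = 0.05: z_{α/2} = 1.960.
Power = Φ(δ − 1.960) + Φ(−δ − 1.960) = Φ(1.481) + Φ(-5.401) = 0.9307 + 0.0000 = 0.9307.
Type II error: β = 1 − power = 1 − 0.9307 = 0.0693.

β ≈ 0.069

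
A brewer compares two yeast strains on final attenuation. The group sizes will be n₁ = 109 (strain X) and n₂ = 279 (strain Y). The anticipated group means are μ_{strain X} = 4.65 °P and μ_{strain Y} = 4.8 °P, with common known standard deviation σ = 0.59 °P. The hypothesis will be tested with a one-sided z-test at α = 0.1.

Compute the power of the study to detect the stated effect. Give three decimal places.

Standardized effect: d = |μ_{strain X} − μ_{strain Y}| / σ = |4.65 − 4.8| / 0.59 = 0.2542
Noncentrality parameter: δ = d / √(1/n₁ + 1/n₂) = 0.2542 / √(1/109 + 1/279) = 2.2508
One-sided α = 0.1 → critical value z_{0.1} = 1.282.
Power = Φ(δ − 1.282) = Φ(0.969) = 0.8338.

Power ≈ 0.834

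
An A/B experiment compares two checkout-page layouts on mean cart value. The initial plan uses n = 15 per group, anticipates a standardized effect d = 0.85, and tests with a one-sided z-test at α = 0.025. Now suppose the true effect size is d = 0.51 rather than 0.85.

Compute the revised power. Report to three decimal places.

With d = 0.51: δ = d·√(n/2) = 0.51 × √(15/2) = 1.3967. Critical value z_{0.025} = 1.960.
Revised power = P(Z > 1.960 − δ) = Φ(-0.563) = 0.2866.

Power ≈ 0.287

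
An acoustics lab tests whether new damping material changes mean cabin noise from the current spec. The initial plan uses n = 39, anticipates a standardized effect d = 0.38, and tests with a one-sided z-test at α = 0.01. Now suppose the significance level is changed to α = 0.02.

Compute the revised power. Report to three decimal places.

δ = d·√n = 0.38 × √39 = 2.3731 (unchanged). New critical value: z_{0.02} = 2.054.
Revised power = P(Z > 2.054 − δ) = Φ(0.319) = 0.6253.

Power ≈ 0.625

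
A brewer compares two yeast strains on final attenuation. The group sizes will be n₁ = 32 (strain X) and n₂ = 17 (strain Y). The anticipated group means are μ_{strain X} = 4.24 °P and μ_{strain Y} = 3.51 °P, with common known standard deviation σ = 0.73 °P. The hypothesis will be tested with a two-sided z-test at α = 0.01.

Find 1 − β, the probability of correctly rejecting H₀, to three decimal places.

Power ≈ 0.775

Standardized effect: d = |μ_{strain X} − μ_{strain Y}| / σ = |4.24 − 3.51| / 0.73 = 1.0000
Noncentrality parameter: δ = d / √(1/n₁ + 1/n₂) = 1.0000 / √(1/32 + 1/17) = 3.3320
Two-sided α = 0.01 → critical value z_{0.005} = 2.576.
Power = Φ(δ − 2.576) + Φ(−δ − 2.576) = Φ(0.756) + Φ(-5.908) = 0.7752 + 0.0000 = 0.7752.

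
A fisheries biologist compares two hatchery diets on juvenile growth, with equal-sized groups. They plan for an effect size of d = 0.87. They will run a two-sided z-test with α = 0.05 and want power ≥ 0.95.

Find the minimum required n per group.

n = 35 per group

Set Φ(δ − 1.960) = 0.95; then δ − 1.960 = Φ⁻¹(0.95) = 1.645, giving δ = 3.605.
(The Φ(−δ − z_{α/2}) term is vanishingly small for δ > 0 and is dropped in the standard sample-size formula.)
δ = d·√(n/2) ⇒ n = 2(δ/d)² = 2 × (3.605 / 0.87)² = 34.34.
Rounding up, n = 35 per group.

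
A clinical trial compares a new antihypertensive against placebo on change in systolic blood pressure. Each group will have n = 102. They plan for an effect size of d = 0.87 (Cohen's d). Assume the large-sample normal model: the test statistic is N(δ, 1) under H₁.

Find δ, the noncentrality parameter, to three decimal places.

δ ≈ 6.213

The noncentrality parameter scales effect size by the design's sample-size factor: δ = d·√(n/2) = 0.87 × √(102/2) = 6.2130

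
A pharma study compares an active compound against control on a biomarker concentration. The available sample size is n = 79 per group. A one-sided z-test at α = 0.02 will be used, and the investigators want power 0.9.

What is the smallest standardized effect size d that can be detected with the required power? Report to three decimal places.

Required noncentrality: δ = z_{0.02} + z_{0.10} = 2.054 + 1.282 = 3.335.
δ = d·√(n/2) ⇒ d = δ/√(n/2) = 3.335/√(79/2) = 0.5307.

d ≈ 0.531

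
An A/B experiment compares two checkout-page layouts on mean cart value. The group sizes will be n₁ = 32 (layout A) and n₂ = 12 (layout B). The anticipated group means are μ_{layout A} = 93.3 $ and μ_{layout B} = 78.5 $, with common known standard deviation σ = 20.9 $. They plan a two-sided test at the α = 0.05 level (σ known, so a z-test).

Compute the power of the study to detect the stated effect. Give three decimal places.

Standardized effect: d = |μ_{layout A} − μ_{layout B}| / σ = |93.3 − 78.5| / 20.9 = 0.7081
Noncentrality parameter: δ = d / √(1/n₁ + 1/n₂) = 0.7081 / √(1/32 + 1/12) = 2.0920
Two-sided α = 0.05 → critical value z_{0.025} = 1.960.
Power = Φ(δ − 1.960) + Φ(−δ − 1.960) = Φ(0.132) + Φ(-4.052) = 0.5525 + 0.0000 = 0.5525.

Power ≈ 0.553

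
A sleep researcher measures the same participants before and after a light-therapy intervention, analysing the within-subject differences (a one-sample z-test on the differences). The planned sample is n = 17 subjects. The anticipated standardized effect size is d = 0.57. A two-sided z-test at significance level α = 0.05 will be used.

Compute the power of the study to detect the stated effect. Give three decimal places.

Power ≈ 0.652

Noncentrality parameter: δ = d·√n = 0.57 × √17 = 2.3502
Critical value for a two-sided test at α = 0.05: z_{α/2} = 1.960.
Power = Φ(δ − 1.960) + Φ(−δ − 1.960) = Φ(0.390) + Φ(-4.310) = 0.6518 + 0.0000 = 0.6518.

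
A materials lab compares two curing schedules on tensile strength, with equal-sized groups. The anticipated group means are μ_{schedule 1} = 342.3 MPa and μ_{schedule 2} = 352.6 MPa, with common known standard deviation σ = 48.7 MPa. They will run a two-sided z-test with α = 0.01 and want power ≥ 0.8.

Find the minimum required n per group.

n = 523 per group

Standardized effect: d = |μ_{schedule 1} − μ_{schedule 2}| / σ = |342.3 − 352.6| / 48.7 = 0.2115
Set Φ(δ − 2.576) = 0.8; then δ − 2.576 = Φ⁻¹(0.8) = 0.842, giving δ = 3.417.
(For δ > 0 the lower-tail rejection region contributes negligibly to power, so the one-term inversion is standard.)
δ = d·√(n/2) ⇒ n = 2(δ/d)² = 2 × (3.417 / 0.2115)² = 522.18.
Round up to the next whole unit.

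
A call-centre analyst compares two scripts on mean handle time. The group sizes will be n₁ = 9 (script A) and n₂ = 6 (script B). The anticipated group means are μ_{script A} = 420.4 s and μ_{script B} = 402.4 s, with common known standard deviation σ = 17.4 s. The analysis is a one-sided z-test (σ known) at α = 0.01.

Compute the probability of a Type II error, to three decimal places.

β ≈ 0.642

Standardized effect: d = |μ_{script A} − μ_{script B}| / σ = |420.4 − 402.4| / 17.4 = 1.0345
Noncentrality parameter: δ = d / √(1/n₁ + 1/n₂) = 1.0345 / √(1/9 + 1/6) = 1.9628
One-sided α = 0.01 → critical value z_{0.01} = 2.326.
Power = Φ(δ − 2.326) = Φ(-0.364) = 0.3581.
Type II error: β = 1 − power = 1 − 0.3581 = 0.6419.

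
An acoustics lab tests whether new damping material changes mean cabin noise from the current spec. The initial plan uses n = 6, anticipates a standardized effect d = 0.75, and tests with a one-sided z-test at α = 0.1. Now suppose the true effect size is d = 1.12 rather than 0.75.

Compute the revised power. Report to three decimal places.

Power ≈ 0.928

With d = 1.12: δ = d·√n = 1.12 × √6 = 2.7434. Critical value z_{0.1} = 1.282.
Revised power = Φ(δ − 1.282) = Φ(1.462) = 0.9281.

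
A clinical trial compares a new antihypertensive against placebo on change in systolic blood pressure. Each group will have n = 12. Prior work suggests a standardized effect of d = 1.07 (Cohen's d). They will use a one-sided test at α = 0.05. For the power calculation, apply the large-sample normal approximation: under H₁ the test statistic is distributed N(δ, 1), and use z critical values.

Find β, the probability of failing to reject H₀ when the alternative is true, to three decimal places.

Noncentrality parameter: λ = d·√(n/2) = 1.07 × √(12/2) = 2.6210
Critical value for a one-sided test at α = 0.05: z_α = 1.645.
Power = P(Z > 1.645 − λ) = Φ(0.976) = 0.8355.
Type II error: β = 1 − power = 1 − 0.8355 = 0.1645.

β ≈ 0.165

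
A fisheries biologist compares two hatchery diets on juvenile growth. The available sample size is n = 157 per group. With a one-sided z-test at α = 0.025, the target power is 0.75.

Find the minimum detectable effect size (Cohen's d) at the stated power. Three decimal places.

Need Φ(δ − 1.960) = 0.75, so δ = 1.960 + 0.674 = 2.634.
δ = d·√(n/2) ⇒ d = δ/√(n/2) = 2.634/√(157/2) = 0.2973.

d ≈ 0.297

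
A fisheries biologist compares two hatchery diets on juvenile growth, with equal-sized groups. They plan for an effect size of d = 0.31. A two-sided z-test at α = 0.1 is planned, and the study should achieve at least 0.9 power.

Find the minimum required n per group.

For power 0.9 need Φ(δ − z_{0.05}) = 0.9, so δ = z_{0.05} + z_{0.10} = 1.645 + 1.282 = 2.926.
(For δ > 0 the lower-tail rejection region contributes negligibly to power, so the one-term inversion is standard.)
δ = d·√(n/2) ⇒ n = 2(δ/d)² = 2 × (2.926 / 0.31)² = 178.23.
Round up to the next whole unit.

n = 179 per group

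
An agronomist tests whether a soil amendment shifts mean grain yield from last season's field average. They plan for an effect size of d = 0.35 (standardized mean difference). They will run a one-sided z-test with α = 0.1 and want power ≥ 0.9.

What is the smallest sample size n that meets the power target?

n = 54

For power 0.9 need Φ(δ − z_{0.1}) = 0.9, so δ = z_{0.1} + z_{0.10} = 1.282 + 1.282 = 2.563.
δ = d·√n ⇒ n = (δ/d)² = (2.563 / 0.35)² = 53.63.
Round up to the next whole unit.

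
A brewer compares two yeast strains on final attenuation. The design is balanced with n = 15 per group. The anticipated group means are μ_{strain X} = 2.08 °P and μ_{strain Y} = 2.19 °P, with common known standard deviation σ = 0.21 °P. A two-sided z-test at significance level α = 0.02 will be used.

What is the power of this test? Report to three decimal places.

Power ≈ 0.186

Standardized effect: d = |μ_{strain X} − μ_{strain Y}| / σ = |2.08 − 2.19| / 0.21 = 0.5238
Noncentrality parameter: δ = d·√(n/2) = 0.5238 × √(15/2) = 1.4345
Two-sided α = 0.02 → critical value z_{0.01} = 2.326.
Power = Φ(δ − 2.326) + Φ(−δ − 2.326) = Φ(-0.892) + Φ(-3.761) = 0.1862 + 0.0001 = 0.1863.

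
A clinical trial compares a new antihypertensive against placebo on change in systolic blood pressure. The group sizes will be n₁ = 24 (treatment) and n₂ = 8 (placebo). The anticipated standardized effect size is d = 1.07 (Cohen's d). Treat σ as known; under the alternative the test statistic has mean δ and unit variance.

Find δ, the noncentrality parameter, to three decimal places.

δ = d / √(1/n₁ + 1/n₂) = 1.07 / √(1/24 + 1/8) = 2.6210

δ ≈ 2.621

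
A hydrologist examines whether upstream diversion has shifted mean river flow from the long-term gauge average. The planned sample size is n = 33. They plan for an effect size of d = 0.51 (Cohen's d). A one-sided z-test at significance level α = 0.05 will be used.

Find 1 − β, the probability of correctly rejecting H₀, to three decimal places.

Noncentrality parameter: δ = d·√n = 0.51 × √33 = 2.9297
Critical value for a one-sided test at α = 0.05: z_α = 1.645.
Power = Φ(δ − 1.645) = Φ(1.285) = 0.9006.

Power ≈ 0.901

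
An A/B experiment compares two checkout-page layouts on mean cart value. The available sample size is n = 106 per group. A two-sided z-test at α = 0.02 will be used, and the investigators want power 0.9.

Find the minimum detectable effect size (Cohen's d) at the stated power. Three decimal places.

d ≈ 0.496

Need Φ(δ − 2.326) = 0.9, so δ = 2.326 + 1.282 = 3.608.
(Lower-tail contribution to power is negligible for δ > 0.)
δ = d·√(n/2) ⇒ d = δ/√(n/2) = 3.608/√(106/2) = 0.4956.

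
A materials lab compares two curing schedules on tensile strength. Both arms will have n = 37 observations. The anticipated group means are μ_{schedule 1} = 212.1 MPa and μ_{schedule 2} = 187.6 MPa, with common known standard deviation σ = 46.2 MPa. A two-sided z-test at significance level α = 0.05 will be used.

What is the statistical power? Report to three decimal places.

Standardized effect: d = |μ_{schedule 1} − μ_{schedule 2}| / σ = |212.1 − 187.6| / 46.2 = 0.5303
Noncentrality parameter: λ = d·√(n/2) = 0.5303 × √(37/2) = 2.2809
Two-sided α = 0.05 → critical value z_{0.025} = 1.960.
Power = Φ(λ − 1.960) + Φ(−λ − 1.960) = Φ(0.321) + Φ(-4.241) = 0.6259 + 0.0000 = 0.6259.

Power ≈ 0.626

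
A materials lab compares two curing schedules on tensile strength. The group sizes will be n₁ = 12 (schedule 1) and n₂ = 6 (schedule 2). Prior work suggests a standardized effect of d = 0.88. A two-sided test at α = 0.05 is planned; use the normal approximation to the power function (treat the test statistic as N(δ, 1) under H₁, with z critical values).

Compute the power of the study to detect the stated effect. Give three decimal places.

Noncentrality parameter: δ = d / √(1/n₁ + 1/n₂) = 0.88 / √(1/12 + 1/6) = 1.7600
Critical value for a two-sided test at α = 0.05: z_{α/2} = 1.960.
Power = Φ(δ − 1.960) + Φ(−δ − 1.960) = Φ(-0.200) + Φ(-3.720) = 0.4208 + 0.0001 = 0.4209.

Power ≈ 0.421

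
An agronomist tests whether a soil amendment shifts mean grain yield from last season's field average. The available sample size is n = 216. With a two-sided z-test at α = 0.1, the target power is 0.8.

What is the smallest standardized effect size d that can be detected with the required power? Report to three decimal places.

Need Φ(δ − 1.645) = 0.8, so δ = 1.645 + 0.842 = 2.486.
(Lower-tail contribution to power is negligible for δ > 0.)
δ = d·√n ⇒ d = δ/√n = 2.486/√216 = 0.1692.

d ≈ 0.169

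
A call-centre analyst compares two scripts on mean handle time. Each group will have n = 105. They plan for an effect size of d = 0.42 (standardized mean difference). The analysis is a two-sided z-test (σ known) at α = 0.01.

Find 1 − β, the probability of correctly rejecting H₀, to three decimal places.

Noncentrality parameter: δ = d·√(n/2) = 0.42 × √(105/2) = 3.0432
Two-sided α = 0.01 → critical value z_{0.005} = 2.576.
Power = Φ(δ − 2.576) + Φ(−δ − 2.576) = Φ(0.467) + Φ(-5.619) = 0.6799 + 0.0000 = 0.6799.

Power ≈ 0.680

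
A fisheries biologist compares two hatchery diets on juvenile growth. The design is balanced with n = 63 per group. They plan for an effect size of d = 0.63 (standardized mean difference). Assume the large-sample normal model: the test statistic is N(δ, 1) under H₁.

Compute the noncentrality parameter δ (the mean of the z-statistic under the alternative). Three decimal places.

δ ≈ 3.536

The noncentrality parameter scales effect size by the design's sample-size factor: δ = d·√(n/2) = 0.63 × √(63/2) = 3.5359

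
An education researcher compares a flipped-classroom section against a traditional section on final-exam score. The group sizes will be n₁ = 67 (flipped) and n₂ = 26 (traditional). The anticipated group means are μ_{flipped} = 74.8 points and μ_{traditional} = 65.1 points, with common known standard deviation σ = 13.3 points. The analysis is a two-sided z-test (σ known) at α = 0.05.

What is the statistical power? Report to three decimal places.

Standardized effect: d = |μ_{flipped} − μ_{traditional}| / σ = |74.8 − 65.1| / 13.3 = 0.7293
Noncentrality parameter: δ = d / √(1/n₁ + 1/n₂) = 0.7293 / √(1/67 + 1/26) = 3.1565
Critical value for a two-sided test at α = 0.05: z_{α/2} = 1.960.
Power = Φ(δ − 1.960) + Φ(−δ − 1.960) = Φ(1.197) + Φ(-5.116) = 0.8843 + 0.0000 = 0.8843.

Power ≈ 0.884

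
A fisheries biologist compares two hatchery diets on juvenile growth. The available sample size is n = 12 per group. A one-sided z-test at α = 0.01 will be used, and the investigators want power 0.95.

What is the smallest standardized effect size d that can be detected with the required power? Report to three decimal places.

d ≈ 1.621

Required noncentrality: δ = z_{0.01} + z_{0.05} = 2.326 + 1.645 = 3.971.
δ = d·√(n/2) ⇒ d = δ/√(n/2) = 3.971/√(12/2) = 1.6212.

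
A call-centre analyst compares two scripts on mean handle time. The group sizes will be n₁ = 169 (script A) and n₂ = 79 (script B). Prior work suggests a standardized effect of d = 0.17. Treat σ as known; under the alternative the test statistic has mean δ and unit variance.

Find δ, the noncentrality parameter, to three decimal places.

δ ≈ 1.247

The noncentrality parameter scales effect size by the design's sample-size factor: δ = d / √(1/n₁ + 1/n₂) = 0.17 / √(1/169 + 1/79) = 1.2473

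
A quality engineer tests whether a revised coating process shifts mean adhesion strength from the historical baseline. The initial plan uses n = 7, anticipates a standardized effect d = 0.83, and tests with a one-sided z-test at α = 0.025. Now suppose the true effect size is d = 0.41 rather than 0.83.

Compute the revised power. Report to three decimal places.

With d = 0.41: δ = d·√n = 0.41 × √7 = 1.0848. Critical value z_{0.025} = 1.960.
Revised power = P(Z > 1.960 − δ) = Φ(-0.875) = 0.1907.

Power ≈ 0.191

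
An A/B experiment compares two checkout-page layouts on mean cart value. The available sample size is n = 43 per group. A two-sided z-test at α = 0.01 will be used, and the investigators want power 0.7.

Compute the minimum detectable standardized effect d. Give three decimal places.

d ≈ 0.669

Need Φ(δ − 2.576) = 0.7, so δ = 2.576 + 0.524 = 3.100.
(Lower-tail contribution to power is negligible for δ > 0.)
δ = d·√(n/2) ⇒ d = δ/√(n/2) = 3.100/√(43/2) = 0.6686.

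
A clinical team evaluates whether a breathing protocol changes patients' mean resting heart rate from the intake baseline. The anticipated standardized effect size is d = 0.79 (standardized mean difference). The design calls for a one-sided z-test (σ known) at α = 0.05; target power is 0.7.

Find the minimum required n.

n = 8

Set Φ(δ − 1.645) = 0.7; then δ − 1.645 = Φ⁻¹(0.7) = 0.524, giving δ = 2.169.
δ = d·√n ⇒ n = (δ/d)² = (2.169 / 0.79)² = 7.54.
Round up to the next whole unit.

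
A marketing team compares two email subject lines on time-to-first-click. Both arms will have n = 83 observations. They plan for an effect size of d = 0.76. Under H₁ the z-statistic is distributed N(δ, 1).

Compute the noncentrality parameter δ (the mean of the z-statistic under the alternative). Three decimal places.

The noncentrality parameter scales effect size by the design's sample-size factor: δ = d·√(n/2) = 0.76 × √(83/2) = 4.8960

δ ≈ 4.896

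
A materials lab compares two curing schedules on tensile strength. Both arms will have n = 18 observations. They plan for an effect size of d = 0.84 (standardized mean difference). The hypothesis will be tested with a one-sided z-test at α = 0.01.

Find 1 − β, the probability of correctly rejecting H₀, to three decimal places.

Power ≈ 0.577

Noncentrality parameter: δ = d·√(n/2) = 0.84 × √(18/2) = 2.5200
Critical value for a one-sided test at α = 0.01: z_α = 2.326.
Power = P(Z > 2.326 − δ) = Φ(0.194) = 0.5768.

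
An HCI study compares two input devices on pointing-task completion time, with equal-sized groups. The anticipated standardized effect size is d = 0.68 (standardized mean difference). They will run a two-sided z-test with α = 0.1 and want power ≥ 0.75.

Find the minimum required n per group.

n = 24 per group

For power 0.75 need Φ(δ − z_{0.05}) = 0.75, so δ = z_{0.05} + z_{0.25} = 1.645 + 0.674 = 2.319.
(Ignoring the negligible lower-tail rejection probability gives the usual closed-form inversion.)
δ = d·√(n/2) ⇒ n = 2(δ/d)² = 2 × (2.319 / 0.68)² = 23.27.
Rounding up, n = 24 per group.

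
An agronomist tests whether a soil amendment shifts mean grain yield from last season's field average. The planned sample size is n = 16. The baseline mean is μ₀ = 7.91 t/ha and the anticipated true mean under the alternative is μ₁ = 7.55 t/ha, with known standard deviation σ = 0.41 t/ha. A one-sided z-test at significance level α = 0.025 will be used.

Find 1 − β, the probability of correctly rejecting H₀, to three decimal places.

Standardized effect: d = |μ₁ − μ₀| / σ = |7.55 − 7.91| / 0.41 = 0.8780
Noncentrality parameter: δ = d·√n = 0.8780 × √16 = 3.5122
Critical value for a one-sided test at α = 0.025: z_α = 1.960.
Power = P(Z > 1.960 − δ) = Φ(1.552) = 0.9397.

Power ≈ 0.940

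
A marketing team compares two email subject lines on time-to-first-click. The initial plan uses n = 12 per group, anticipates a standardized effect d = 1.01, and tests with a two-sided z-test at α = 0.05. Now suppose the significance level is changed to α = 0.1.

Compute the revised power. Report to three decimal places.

Power ≈ 0.797

δ = d·√(n/2) = 1.01 × √(12/2) = 2.4740 (unchanged). New critical value: z_{0.05} = 1.645.
Revised power = Φ(δ − 1.645) + Φ(−δ − 1.645) = Φ(0.829) + Φ(-4.119) = 0.7965 + 0.0000 = 0.7965.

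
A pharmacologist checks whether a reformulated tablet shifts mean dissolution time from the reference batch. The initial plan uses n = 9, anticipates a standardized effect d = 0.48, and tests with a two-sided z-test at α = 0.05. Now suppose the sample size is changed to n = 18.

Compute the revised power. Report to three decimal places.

Power ≈ 0.531

With n = 18: δ = d·√n = 0.48 × √18 = 2.0365. Critical value z_{0.025} = 1.960.
Revised power = Φ(δ − 1.960) + Φ(−δ − 1.960) = Φ(0.077) + Φ(-3.996) = 0.5305 + 0.0000 = 0.5305.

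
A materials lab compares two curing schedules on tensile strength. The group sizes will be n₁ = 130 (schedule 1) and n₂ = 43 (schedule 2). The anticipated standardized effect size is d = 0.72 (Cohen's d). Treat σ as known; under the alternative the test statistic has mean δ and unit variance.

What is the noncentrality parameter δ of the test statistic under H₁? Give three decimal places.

The noncentrality parameter scales effect size by the design's sample-size factor: δ = d / √(1/n₁ + 1/n₂) = 0.72 / √(1/130 + 1/43) = 4.0928

δ ≈ 4.093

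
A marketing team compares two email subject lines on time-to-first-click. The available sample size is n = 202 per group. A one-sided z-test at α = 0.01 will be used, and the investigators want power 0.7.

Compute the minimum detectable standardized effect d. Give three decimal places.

Required noncentrality: δ = z_{0.01} + z_{0.30} = 2.326 + 0.524 = 2.851.
δ = d·√(n/2) ⇒ d = δ/√(n/2) = 2.851/√(202/2) = 0.2837.

d ≈ 0.284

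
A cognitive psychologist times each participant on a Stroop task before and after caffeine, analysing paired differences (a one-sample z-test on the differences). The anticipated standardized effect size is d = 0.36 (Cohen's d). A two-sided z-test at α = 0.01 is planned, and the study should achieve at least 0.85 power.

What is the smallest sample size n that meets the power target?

n = 101

For power 0.85 need Φ(δ − z_{0.005}) = 0.85, so δ = z_{0.005} + z_{0.15} = 2.576 + 1.036 = 3.612.
(Ignoring the negligible lower-tail rejection probability gives the usual closed-form inversion.)
δ = d·√n ⇒ n = (δ/d)² = (3.612 / 0.36)² = 100.68.
Round up to the next whole unit.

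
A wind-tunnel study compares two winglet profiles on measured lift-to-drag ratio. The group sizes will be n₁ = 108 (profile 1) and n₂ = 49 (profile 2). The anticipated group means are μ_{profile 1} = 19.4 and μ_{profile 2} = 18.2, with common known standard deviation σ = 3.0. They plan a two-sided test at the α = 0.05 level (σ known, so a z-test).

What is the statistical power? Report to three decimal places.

Power ≈ 0.641

Standardized effect: d = |μ_{profile 1} − μ_{profile 2}| / σ = |19.4 − 18.2| / 3.0 = 0.4000
Noncentrality parameter: δ = d / √(1/n₁ + 1/n₂) = 0.4000 / √(1/108 + 1/49) = 2.3223
Critical value for a two-sided test at α = 0.05: z_{α/2} = 1.960.
Power = Φ(δ − 1.960) + Φ(−δ − 1.960) = Φ(0.362) + Φ(-4.282) = 0.6415 + 0.0000 = 0.6415.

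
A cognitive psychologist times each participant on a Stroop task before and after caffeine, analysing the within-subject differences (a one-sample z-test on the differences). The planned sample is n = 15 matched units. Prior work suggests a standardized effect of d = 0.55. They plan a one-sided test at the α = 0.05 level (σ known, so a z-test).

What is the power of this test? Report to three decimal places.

Power ≈ 0.686

Noncentrality parameter: δ = d·√n = 0.55 × √15 = 2.1301
Critical value for a one-sided test at α = 0.05: z_α = 1.645.
Power = P(Z > 1.645 − δ) = Φ(0.485) = 0.6863.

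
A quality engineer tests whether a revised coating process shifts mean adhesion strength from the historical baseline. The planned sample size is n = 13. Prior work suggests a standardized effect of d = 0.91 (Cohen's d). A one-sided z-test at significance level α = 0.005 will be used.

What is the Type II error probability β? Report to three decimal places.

Noncentrality parameter: δ = d·√n = 0.91 × √13 = 3.2811
Critical value for a one-sided test at α = 0.005: z_α = 2.576.
Power = P(Z > 2.576 − δ) = Φ(0.705) = 0.7597.
Type II error: β = 1 − power = 1 − 0.7597 = 0.2403.

β ≈ 0.240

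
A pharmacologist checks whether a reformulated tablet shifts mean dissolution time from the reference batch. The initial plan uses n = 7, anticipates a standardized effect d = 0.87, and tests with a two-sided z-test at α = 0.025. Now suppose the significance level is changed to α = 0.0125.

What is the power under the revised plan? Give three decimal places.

δ = d·√n = 0.87 × √7 = 2.3018 (unchanged). New critical value: z_{0.0063} = 2.498.
Revised power = Φ(δ − 2.498) + Φ(−δ − 2.498) = Φ(-0.196) + Φ(-4.800) = 0.4223 + 0.0000 = 0.4223.

Power ≈ 0.422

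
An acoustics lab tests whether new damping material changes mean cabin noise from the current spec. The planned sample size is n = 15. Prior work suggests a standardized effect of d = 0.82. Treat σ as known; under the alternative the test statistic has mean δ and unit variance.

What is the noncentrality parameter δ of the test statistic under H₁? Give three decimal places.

δ ≈ 3.176

The noncentrality parameter scales effect size by the design's sample-size factor: δ = d·√n = 0.82 × √15 = 3.1758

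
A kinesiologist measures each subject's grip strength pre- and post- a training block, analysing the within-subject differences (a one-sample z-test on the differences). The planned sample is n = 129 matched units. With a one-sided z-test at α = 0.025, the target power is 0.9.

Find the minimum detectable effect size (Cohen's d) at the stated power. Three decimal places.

d ≈ 0.285

Required noncentrality: δ = z_{0.025} + z_{0.10} = 1.960 + 1.282 = 3.242.
δ = d·√n ⇒ d = δ/√n = 3.242/√129 = 0.2854.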